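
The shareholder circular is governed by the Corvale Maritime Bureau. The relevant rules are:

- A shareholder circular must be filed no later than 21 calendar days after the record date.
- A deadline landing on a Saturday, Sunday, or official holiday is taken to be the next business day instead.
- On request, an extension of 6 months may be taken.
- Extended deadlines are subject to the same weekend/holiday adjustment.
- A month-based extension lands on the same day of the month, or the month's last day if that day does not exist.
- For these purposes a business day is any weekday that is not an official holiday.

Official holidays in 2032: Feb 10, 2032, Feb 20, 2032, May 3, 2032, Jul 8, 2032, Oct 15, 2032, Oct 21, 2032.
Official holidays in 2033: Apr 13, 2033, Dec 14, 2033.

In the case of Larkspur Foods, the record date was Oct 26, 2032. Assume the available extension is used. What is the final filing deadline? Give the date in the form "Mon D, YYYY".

From Oct 26, 2032, 21 calendar days later is Nov 16, 2032.
Nov 16, 2032 is a Tuesday and not a listed holiday, so it stands.
Add 6 months to Nov 16, 2032: May 16, 2033.
May 16, 2033 is a Monday and not a listed holiday, so it stands.
The final due date is May 16, 2033.

May 16, 2033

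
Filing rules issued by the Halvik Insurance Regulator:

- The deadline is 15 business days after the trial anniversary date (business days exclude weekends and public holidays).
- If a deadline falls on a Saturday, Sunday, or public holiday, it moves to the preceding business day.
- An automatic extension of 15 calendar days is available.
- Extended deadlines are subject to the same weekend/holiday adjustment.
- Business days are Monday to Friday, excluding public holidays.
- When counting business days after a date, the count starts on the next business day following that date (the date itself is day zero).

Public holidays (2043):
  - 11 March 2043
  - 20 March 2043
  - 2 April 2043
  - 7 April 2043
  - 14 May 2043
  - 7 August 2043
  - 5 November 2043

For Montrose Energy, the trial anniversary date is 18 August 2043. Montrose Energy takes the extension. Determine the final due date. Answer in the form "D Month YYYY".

Starting the day after 18 August 2043 and counting 15 business days lands on 8 September 2043.
8 September 2043 is a Tuesday and not a listed holiday, so it stands.
The 15-calendar-day extension moves the deadline from 8 September 2043 to 23 September 2043.
23 September 2043 falls on a Wednesday, which is a business day, so no adjustment is needed.
Final deadline: 23 September 2043.

23 September 2043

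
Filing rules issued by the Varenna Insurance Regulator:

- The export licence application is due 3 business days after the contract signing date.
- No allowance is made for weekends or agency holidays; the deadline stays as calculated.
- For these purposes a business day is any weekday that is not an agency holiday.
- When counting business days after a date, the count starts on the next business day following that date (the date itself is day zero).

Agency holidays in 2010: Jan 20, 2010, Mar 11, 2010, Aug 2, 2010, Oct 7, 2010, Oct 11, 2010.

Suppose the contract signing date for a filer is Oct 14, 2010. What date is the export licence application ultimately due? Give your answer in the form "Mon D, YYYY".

Oct 19, 2010

3 business days after Oct 14, 2010, excluding weekends and holidays, is Oct 19, 2010.
Oct 19, 2010 is a Tuesday; no weekend or holiday adjustment applies.
Deadline: Oct 19, 2010.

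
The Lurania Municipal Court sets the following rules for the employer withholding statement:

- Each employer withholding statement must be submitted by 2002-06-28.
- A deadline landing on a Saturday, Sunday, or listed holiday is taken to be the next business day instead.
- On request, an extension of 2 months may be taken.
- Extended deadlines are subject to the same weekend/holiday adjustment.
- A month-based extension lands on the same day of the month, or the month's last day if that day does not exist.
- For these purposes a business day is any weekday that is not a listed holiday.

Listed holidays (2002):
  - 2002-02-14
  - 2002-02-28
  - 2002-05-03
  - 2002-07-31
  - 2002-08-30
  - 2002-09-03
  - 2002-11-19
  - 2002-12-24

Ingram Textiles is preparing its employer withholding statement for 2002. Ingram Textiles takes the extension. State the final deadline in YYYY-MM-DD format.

2002-08-28

The stated deadline is 2002-06-28.
Since 2002-06-28 is a Friday and not a holiday, the date is unchanged.
Applying the 2 months extension: 2 months after 2002-06-28 is 2002-08-28.
Since 2002-08-28 is a Wednesday and not a holiday, the date is unchanged.
The final due date is 2002-08-28.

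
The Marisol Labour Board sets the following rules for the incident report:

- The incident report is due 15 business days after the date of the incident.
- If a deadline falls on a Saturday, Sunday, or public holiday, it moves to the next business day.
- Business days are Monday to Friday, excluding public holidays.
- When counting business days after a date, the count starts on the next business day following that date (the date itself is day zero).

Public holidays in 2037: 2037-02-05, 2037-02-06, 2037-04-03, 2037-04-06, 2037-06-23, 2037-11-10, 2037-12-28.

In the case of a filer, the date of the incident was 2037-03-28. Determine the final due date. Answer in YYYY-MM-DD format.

2037-04-21

Starting the day after 2037-03-28 and counting 15 business days lands on 2037-04-21.
2037-04-21 (Tuesday) is already a business day.
So the filing is due 2037-04-21.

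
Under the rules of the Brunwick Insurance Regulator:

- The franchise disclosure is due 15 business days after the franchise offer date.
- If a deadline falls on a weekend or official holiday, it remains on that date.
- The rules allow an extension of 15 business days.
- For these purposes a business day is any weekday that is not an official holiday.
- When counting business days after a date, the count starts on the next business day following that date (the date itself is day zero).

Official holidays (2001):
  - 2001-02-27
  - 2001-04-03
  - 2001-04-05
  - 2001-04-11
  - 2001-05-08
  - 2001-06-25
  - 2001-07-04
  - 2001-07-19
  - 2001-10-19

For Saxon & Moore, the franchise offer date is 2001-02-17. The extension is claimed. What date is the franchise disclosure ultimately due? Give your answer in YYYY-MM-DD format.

Starting the day after 2001-02-17 and counting 15 business days lands on 2001-03-12.
No adjustment is made for weekends or holidays, so 2001-03-12 stands.
Counting 15 further business days from 2001-03-12 reaches 2001-04-02.
No adjustment is made for weekends or holidays, so 2001-04-02 stands.
The final due date is 2001-04-02.

2001-04-02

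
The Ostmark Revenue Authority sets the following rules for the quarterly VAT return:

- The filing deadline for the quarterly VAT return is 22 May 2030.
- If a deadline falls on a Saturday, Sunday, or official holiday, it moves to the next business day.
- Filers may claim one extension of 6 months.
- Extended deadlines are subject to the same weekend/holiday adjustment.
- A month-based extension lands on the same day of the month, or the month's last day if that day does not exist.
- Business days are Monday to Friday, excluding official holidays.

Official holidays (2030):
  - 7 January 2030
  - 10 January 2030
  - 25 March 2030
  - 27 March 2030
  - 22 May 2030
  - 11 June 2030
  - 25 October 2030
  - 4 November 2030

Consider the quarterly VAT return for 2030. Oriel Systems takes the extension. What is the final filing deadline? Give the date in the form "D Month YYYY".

25 November 2030

The statutory due date is 22 May 2030.
22 May 2030 is a listed holiday, so it moves to the next business day, 23 May 2030 (Thursday).
The 6 months extension carries 23 May 2030 to 23 November 2030.
23 November 2030 falls on a Saturday. Rolling to the next business day gives 25 November 2030, a Monday.
So the filing is due 25 November 2030.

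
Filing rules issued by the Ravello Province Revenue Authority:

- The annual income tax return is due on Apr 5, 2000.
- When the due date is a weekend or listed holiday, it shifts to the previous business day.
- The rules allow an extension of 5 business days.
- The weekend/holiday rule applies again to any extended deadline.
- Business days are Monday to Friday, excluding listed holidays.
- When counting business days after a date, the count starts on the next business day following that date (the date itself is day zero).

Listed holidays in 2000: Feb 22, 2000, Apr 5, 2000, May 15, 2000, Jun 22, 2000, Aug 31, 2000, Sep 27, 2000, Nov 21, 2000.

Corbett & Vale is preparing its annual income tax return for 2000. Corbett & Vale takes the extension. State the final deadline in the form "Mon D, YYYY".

The statutory due date is Apr 5, 2000.
Apr 5, 2000 is a listed holiday, so it moves to the preceding business day, Apr 4, 2000 (Tuesday).
Counting 5 further business days from Apr 4, 2000 reaches Apr 12, 2000.
Apr 12, 2000 falls on a Wednesday, which is a business day, so no adjustment is needed.
The final due date is Apr 12, 2000.

Apr 12, 2000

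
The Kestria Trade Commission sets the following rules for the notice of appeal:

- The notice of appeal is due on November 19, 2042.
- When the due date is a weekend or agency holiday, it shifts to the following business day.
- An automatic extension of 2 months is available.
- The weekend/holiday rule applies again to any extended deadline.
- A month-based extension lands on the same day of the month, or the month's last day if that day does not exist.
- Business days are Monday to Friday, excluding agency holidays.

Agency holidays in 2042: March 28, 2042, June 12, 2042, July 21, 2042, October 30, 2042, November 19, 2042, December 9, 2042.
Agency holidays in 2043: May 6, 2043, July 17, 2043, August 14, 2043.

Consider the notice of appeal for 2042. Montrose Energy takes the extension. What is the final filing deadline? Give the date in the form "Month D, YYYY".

January 20, 2043

Start from the fixed due date, November 19, 2042.
November 19, 2042 is a listed holiday, so it moves to the next business day, November 20, 2042 (Thursday).
Applying the 2 months extension: 2 months after November 20, 2042 is January 20, 2043.
January 20, 2043 (Tuesday) is already a business day.
Final deadline: January 20, 2043.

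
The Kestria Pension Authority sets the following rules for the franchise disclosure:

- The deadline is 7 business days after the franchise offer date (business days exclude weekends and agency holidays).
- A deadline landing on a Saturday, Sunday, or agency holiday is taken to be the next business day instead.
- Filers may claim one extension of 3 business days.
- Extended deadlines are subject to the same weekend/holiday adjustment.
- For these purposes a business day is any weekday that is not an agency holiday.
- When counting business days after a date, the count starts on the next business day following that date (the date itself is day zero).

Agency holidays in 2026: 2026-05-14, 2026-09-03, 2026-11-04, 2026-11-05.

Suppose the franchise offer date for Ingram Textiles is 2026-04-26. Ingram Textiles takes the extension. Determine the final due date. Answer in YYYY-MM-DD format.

2026-05-08

Starting the day after 2026-04-26 and counting 7 business days lands on 2026-05-05.
2026-05-05 falls on a Tuesday, which is a business day, so no adjustment is needed.
The 3-business-day extension runs from 2026-05-05 to 2026-05-08.
2026-05-08 is a Friday and not a listed holiday, so it stands.
So the filing is due 2026-05-08.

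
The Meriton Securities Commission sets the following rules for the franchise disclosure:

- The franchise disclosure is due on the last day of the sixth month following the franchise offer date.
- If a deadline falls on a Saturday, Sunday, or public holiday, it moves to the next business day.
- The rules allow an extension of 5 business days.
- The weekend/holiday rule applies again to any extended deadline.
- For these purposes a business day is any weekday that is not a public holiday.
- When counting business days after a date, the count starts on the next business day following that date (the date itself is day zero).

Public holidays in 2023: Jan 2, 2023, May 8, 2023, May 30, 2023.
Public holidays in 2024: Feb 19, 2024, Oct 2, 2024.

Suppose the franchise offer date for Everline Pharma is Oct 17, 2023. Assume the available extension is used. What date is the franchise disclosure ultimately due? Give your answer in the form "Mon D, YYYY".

6 months after Oct 17, 2023 is April 2024; that month ends on Apr 30, 2024.
Apr 30, 2024 falls on a Tuesday, which is a business day, so no adjustment is needed.
The 5-business-day extension runs from Apr 30, 2024 to May 7, 2024.
May 7, 2024 (Tuesday) is already a business day.
So the filing is due May 7, 2024.

May 7, 2024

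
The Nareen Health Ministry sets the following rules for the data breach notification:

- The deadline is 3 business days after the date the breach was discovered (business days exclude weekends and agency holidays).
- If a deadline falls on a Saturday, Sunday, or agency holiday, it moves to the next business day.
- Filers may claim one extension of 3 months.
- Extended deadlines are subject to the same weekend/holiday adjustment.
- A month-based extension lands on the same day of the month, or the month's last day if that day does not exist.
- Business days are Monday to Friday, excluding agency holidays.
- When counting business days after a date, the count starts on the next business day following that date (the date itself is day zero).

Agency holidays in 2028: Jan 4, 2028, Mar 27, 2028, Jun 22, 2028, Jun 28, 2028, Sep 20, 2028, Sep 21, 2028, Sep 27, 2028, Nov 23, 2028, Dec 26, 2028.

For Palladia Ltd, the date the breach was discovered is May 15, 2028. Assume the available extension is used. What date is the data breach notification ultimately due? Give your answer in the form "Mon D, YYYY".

Starting the day after May 15, 2028 and counting 3 business days lands on May 18, 2028.
May 18, 2028 (Thursday) is already a business day.
Add 3 months to May 18, 2028: Aug 18, 2028.
Aug 18, 2028 falls on a Friday, which is a business day, so no adjustment is needed.
Deadline: Aug 18, 2028.

Aug 18, 2028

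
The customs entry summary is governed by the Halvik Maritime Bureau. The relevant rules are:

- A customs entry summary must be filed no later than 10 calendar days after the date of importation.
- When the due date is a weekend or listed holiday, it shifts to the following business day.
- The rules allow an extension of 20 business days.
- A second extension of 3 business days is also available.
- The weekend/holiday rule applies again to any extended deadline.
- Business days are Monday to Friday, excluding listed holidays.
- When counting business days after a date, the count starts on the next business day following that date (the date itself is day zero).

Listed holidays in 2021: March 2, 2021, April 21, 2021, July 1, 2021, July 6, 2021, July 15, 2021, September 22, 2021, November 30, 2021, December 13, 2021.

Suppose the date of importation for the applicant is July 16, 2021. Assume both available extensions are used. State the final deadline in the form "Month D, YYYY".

August 26, 2021

10 calendar days after July 16, 2021 is July 26, 2021.
July 26, 2021 falls on a Monday, which is a business day, so no adjustment is needed.
The 20-business-day extension runs from July 26, 2021 to August 23, 2021.
August 23, 2021 is a Monday and not a listed holiday, so it stands.
Applying the 3-business-day extension: 3 business days after August 23, 2021 is August 26, 2021.
August 26, 2021 falls on a Thursday, which is a business day, so no adjustment is needed.
The final due date is August 26, 2021.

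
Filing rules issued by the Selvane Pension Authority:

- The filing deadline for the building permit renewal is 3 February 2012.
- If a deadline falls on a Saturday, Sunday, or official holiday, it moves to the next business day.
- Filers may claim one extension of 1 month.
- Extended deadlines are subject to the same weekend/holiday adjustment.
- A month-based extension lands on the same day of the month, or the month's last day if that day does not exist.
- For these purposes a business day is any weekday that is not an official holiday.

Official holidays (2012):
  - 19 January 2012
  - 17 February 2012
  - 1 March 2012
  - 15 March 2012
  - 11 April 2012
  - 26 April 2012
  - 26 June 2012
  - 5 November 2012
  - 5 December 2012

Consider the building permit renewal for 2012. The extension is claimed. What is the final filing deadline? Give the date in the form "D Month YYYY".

The statutory due date is 3 February 2012.
3 February 2012 is a Friday and not a listed holiday, so it stands.
The 1 month extension carries 3 February 2012 to 3 March 2012.
3 March 2012 falls on a Saturday. Rolling to the next business day gives 5 March 2012, a Monday.
Final deadline: 5 March 2012.

5 March 2012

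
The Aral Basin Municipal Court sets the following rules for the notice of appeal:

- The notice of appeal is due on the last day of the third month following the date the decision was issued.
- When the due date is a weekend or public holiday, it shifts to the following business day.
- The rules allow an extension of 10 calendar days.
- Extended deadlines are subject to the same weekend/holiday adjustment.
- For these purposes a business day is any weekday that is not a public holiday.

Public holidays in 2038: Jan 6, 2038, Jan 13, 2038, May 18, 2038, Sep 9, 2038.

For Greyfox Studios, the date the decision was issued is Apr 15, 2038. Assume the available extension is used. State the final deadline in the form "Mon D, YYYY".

3 months after Apr 15, 2038 falls in July 2038; the last day of that month is Jul 31, 2038.
Jul 31, 2038 falls on a Saturday. Rolling to the next business day gives Aug 2, 2038, a Monday.
The 10-calendar-day extension moves the deadline from Aug 2, 2038 to Aug 12, 2038.
Aug 12, 2038 falls on a Thursday, which is a business day, so no adjustment is needed.
So the filing is due Aug 12, 2038.

Aug 12, 2038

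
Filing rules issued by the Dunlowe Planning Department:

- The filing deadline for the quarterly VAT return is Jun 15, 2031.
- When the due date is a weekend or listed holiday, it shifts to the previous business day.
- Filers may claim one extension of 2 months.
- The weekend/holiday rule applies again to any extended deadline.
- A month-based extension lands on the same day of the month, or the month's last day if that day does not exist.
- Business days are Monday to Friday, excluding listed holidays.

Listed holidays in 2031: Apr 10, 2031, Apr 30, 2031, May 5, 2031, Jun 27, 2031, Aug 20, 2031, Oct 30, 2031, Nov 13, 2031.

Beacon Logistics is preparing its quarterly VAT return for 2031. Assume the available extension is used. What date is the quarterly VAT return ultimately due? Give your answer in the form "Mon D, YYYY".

Start from the fixed due date, Jun 15, 2031.
Jun 15, 2031 is a Sunday, so it moves to the preceding business day, Jun 13, 2031 (Friday).
Applying the 2 months extension: 2 months after Jun 13, 2031 is Aug 13, 2031.
Aug 13, 2031 (Wednesday) is already a business day.
Final deadline: Aug 13, 2031.

Aug 13, 2031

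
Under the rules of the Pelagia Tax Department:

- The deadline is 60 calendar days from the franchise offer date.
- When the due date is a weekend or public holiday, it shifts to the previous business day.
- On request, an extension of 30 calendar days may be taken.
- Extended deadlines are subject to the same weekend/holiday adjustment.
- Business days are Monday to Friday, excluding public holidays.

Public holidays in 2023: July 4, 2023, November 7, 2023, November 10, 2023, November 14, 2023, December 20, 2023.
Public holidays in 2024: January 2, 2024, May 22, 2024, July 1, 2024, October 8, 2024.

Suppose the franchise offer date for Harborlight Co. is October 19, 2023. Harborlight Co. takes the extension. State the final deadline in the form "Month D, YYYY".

January 17, 2024

Adding 60 calendar days to October 19, 2023 gives December 18, 2023.
December 18, 2023 is a Monday and not a listed holiday, so it stands.
With the 30-day extension, December 18, 2023 becomes January 17, 2024.
January 17, 2024 falls on a Wednesday, which is a business day, so no adjustment is needed.
Final deadline: January 17, 2024.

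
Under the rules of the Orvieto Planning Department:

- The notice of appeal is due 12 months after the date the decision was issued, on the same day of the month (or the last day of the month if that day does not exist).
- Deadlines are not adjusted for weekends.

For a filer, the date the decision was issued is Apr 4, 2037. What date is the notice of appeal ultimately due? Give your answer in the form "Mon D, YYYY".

Apr 4, 2038

Moving 12 months forward from Apr 4, 2037 on the corresponding day gives Apr 4, 2038.
Apr 4, 2038 falls on a Sunday. The rules make no weekend/holiday allowance, so it remains Apr 4, 2038.
So the filing is due Apr 4, 2038.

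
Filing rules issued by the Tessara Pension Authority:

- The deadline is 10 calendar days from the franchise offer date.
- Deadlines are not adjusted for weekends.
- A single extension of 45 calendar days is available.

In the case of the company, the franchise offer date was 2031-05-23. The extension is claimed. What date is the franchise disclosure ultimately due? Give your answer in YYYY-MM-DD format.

Trigger date 2031-05-23 + 10 calendar days = 2031-06-02.
2031-06-02 is a Monday; no weekend or holiday adjustment applies.
With the 45-day extension, 2031-06-02 becomes 2031-07-17.
2031-07-17 falls on a Thursday. The rules make no weekend/holiday allowance, so it remains 2031-07-17.
Final deadline: 2031-07-17.

2031-07-17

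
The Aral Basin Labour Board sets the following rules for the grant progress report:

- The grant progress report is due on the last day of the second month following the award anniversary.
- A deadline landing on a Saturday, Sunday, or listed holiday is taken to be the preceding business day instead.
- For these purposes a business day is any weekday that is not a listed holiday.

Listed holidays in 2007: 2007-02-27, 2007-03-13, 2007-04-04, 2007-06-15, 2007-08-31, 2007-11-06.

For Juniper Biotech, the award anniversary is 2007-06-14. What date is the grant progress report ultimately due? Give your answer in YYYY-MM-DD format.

2007-08-30

2 months after 2007-06-14 is August 2007; that month ends on 2007-08-31.
2007-08-31 is a listed holiday; the preceding business day is 2007-08-30 (Thursday).
So the filing is due 2007-08-30.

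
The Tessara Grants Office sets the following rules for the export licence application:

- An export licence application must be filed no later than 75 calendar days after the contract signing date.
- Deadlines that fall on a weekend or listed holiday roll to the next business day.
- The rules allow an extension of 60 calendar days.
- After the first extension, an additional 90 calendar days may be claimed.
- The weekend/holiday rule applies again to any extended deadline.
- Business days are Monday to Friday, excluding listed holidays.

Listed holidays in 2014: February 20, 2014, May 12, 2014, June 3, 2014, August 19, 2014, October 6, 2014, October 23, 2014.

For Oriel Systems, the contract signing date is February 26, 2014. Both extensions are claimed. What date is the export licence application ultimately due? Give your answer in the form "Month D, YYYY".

October 13, 2014

From February 26, 2014, 75 calendar days later is May 12, 2014.
May 12, 2014 falls on a listed holiday. Rolling to the next business day gives May 13, 2014, a Tuesday.
Applying the 60-calendar-day extension: May 13, 2014 + 60 days = July 12, 2014.
July 12, 2014 is a Saturday; the next business day is July 14, 2014 (Monday).
With the 90-day extension, July 14, 2014 becomes October 12, 2014.
Because October 12, 2014 is a Sunday, the deadline becomes October 13, 2014 (Monday).
The final due date is October 13, 2014.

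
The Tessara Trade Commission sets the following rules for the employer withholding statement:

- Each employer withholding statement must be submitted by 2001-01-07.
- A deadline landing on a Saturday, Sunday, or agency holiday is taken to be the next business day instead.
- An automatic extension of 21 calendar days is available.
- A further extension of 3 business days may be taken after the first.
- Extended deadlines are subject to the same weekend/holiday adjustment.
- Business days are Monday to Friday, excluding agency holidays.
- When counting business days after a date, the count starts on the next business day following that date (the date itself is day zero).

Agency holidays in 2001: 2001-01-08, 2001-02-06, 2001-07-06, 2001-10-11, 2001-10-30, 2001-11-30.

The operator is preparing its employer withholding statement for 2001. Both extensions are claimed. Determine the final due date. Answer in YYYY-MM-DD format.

The statutory due date is 2001-01-07.
2001-01-07 falls on a Sunday. Rolling to the next business day gives 2001-01-09, a Tuesday.
Add the 21 calendar-day extension to 2001-01-09: 2001-01-30.
2001-01-30 is a Tuesday and not a listed holiday, so it stands.
Counting 3 further business days from 2001-01-30 reaches 2001-02-02.
2001-02-02 falls on a Friday, which is a business day, so no adjustment is needed.
Final deadline: 2001-02-02.

2001-02-02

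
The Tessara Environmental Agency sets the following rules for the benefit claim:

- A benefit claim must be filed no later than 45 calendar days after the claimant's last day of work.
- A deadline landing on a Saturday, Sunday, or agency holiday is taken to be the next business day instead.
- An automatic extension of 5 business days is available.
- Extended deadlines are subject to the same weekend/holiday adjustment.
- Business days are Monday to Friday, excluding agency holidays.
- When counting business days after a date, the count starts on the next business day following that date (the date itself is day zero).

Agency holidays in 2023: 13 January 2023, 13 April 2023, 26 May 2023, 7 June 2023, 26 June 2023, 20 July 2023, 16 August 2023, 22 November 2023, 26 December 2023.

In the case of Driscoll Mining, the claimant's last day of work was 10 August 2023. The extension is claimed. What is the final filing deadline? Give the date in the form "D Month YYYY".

Adding 45 calendar days to 10 August 2023 gives 24 September 2023.
24 September 2023 falls on a Sunday. Rolling to the next business day gives 25 September 2023, a Monday.
Counting 5 further business days from 25 September 2023 reaches 2 October 2023.
2 October 2023 (Monday) is already a business day.
Deadline: 2 October 2023.

2 October 2023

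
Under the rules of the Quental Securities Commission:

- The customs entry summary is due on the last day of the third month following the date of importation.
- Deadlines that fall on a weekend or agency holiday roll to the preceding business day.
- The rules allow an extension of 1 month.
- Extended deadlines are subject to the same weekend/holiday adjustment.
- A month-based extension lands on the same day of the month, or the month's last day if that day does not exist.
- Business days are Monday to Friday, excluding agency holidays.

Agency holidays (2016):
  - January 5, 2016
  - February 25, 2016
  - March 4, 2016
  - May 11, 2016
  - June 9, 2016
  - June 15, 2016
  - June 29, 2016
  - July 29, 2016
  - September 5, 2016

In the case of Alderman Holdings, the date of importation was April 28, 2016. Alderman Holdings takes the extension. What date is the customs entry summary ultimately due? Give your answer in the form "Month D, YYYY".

August 26, 2016

The third month after April 28, 2016 is July 2016, whose last day is July 31, 2016.
July 31, 2016 falls on a Sunday. Rolling to the preceding business day gives July 28, 2016, a Thursday.
Applying the 1 month extension: 1 month after July 28, 2016 is August 28, 2016.
August 28, 2016 falls on a Sunday. Rolling to the preceding business day gives August 26, 2016, a Friday.
Deadline: August 26, 2016.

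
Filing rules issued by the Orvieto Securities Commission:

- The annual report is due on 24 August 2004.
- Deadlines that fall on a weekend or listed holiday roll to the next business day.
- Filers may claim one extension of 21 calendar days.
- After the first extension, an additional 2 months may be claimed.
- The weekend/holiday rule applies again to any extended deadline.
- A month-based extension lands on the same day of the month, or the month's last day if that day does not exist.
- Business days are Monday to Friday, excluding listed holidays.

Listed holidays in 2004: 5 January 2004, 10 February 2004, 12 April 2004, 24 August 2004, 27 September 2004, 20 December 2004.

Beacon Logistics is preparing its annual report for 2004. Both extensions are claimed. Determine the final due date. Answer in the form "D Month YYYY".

The stated deadline is 24 August 2004.
24 August 2004 is a listed holiday, so it moves to the next business day, 25 August 2004 (Wednesday).
The 21-calendar-day extension moves the deadline from 25 August 2004 to 15 September 2004.
15 September 2004 falls on a Wednesday, which is a business day, so no adjustment is needed.
The 2 months extension carries 15 September 2004 to 15 November 2004.
15 November 2004 falls on a Monday, which is a business day, so no adjustment is needed.
Final deadline: 15 November 2004.

15 November 2004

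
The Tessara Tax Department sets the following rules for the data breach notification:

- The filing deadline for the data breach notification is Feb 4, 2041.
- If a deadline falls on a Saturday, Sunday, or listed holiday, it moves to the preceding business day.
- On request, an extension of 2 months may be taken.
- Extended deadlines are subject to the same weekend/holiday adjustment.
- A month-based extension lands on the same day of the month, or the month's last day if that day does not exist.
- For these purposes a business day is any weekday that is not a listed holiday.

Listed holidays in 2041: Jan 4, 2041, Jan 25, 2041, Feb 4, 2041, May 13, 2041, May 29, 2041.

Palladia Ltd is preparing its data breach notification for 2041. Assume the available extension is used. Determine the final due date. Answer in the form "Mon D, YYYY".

Apr 1, 2041

The stated deadline is Feb 4, 2041.
Because Feb 4, 2041 is a listed holiday, the deadline becomes Feb 1, 2041 (Friday).
Applying the 2 months extension: 2 months after Feb 1, 2041 is Apr 1, 2041.
Apr 1, 2041 falls on a Monday, which is a business day, so no adjustment is needed.
Deadline: Apr 1, 2041.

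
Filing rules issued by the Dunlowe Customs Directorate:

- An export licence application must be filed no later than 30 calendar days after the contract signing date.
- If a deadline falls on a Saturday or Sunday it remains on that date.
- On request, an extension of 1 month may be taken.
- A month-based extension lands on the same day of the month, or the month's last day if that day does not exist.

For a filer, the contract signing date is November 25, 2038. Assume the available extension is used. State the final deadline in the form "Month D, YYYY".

January 25, 2039

30 calendar days after November 25, 2038 is December 25, 2038.
No adjustment is made for weekends or holidays, so December 25, 2038 stands.
Applying the 1 month extension: 1 month after December 25, 2038 is January 25, 2039.
No adjustment is made for weekends or holidays, so January 25, 2039 stands.
The final due date is January 25, 2039.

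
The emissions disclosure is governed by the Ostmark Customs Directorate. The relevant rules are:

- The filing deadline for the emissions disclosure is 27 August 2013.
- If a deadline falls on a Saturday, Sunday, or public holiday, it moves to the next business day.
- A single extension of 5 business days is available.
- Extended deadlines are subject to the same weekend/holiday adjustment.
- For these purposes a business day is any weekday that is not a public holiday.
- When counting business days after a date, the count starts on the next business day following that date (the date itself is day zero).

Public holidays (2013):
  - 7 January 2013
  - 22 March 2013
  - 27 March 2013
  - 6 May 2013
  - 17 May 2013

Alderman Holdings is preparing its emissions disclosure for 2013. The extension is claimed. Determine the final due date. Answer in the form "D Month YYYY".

3 September 2013

The statutory due date is 27 August 2013.
Since 27 August 2013 is a Tuesday and not a holiday, the date is unchanged.
The 5-business-day extension runs from 27 August 2013 to 3 September 2013.
3 September 2013 falls on a Tuesday, which is a business day, so no adjustment is needed.
The final due date is 3 September 2013.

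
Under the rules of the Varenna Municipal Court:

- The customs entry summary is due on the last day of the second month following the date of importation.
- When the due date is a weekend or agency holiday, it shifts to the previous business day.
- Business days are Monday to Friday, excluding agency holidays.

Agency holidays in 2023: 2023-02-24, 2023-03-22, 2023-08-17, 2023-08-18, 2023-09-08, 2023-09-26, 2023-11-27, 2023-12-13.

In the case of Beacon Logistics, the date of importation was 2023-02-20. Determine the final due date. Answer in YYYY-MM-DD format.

2023-04-28

2 months after 2023-02-20 is April 2023; that month ends on 2023-04-30.
Because 2023-04-30 is a Sunday, the deadline becomes 2023-04-28 (Friday).
Deadline: 2023-04-28.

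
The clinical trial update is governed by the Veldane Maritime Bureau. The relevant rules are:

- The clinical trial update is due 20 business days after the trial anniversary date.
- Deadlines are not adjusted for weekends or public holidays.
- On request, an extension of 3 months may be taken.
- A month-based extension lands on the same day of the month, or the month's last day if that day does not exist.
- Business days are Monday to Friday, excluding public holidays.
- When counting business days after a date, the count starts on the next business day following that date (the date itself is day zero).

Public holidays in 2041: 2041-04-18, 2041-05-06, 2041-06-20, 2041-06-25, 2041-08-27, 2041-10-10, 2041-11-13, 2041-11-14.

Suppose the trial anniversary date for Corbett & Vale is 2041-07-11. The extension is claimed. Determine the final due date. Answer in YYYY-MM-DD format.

2041-11-08

Starting the day after 2041-07-11 and counting 20 business days lands on 2041-08-08.
No adjustment is made for weekends or holidays, so 2041-08-08 stands.
Add 3 months to 2041-08-08: 2041-11-08.
2041-11-08 falls on a Friday. The rules make no weekend/holiday allowance, so it remains 2041-11-08.
So the filing is due 2041-11-08.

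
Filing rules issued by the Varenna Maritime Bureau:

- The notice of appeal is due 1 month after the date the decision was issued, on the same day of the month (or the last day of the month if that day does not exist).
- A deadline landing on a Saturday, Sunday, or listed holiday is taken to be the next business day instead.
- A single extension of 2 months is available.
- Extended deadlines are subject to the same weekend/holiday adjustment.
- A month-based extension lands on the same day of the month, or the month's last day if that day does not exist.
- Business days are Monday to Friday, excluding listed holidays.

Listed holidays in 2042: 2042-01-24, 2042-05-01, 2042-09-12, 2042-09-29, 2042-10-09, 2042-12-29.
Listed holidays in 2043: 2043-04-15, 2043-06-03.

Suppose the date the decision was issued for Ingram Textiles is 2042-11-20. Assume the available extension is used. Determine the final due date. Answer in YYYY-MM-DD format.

2043-02-23

1 month from 2042-11-20 is 2042-12-20.
2042-12-20 falls on a Saturday. Rolling to the next business day gives 2042-12-22, a Monday.
Add 2 months to 2042-12-22: 2043-02-22.
2043-02-22 falls on a Sunday. Rolling to the next business day gives 2043-02-23, a Monday.
The final due date is 2043-02-23.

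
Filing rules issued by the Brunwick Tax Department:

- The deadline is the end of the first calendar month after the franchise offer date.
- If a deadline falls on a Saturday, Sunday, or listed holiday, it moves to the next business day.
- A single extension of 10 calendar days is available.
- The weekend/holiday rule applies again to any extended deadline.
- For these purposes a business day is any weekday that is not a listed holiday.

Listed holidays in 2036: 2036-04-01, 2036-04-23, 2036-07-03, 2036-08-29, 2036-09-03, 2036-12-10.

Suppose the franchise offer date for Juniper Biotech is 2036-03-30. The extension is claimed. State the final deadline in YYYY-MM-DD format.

2036-05-12

1 month after 2036-03-30 is April 2036; that month ends on 2036-04-30.
2036-04-30 (Wednesday) is already a business day.
Applying the 10-calendar-day extension: 2036-04-30 + 10 days = 2036-05-10.
2036-05-10 is a Saturday, so it moves to the next business day, 2036-05-12 (Monday).
So the filing is due 2036-05-12.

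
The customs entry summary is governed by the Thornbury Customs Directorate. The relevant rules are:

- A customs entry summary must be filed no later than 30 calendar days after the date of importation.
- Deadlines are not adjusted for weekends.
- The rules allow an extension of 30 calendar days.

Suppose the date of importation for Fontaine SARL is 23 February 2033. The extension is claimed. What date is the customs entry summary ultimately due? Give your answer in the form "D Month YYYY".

30 calendar days after 23 February 2033 is 25 March 2033.
25 March 2033 is a Friday; no weekend or holiday adjustment applies.
With the 30-day extension, 25 March 2033 becomes 24 April 2033.
No adjustment is made for weekends or holidays, so 24 April 2033 stands.
Deadline: 24 April 2033.

24 April 2033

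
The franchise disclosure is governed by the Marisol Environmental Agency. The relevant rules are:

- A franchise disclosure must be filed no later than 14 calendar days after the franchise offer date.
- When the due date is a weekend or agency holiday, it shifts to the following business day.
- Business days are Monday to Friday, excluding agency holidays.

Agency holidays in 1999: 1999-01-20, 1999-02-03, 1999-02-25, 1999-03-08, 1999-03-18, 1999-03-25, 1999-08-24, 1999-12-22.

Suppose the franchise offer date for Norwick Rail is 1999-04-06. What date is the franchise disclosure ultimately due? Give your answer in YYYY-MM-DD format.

Trigger date 1999-04-06 + 14 calendar days = 1999-04-20.
1999-04-20 falls on a Tuesday, which is a business day, so no adjustment is needed.
The final due date is 1999-04-20.

1999-04-20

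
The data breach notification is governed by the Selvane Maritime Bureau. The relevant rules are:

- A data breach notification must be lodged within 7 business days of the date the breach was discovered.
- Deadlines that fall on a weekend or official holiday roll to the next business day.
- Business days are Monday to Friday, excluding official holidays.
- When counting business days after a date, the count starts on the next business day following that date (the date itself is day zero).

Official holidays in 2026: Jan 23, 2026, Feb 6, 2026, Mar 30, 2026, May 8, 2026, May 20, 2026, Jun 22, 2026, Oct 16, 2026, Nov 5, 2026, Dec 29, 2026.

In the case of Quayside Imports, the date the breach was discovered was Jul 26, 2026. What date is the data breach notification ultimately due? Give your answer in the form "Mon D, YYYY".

7 business days after Jul 26, 2026, excluding weekends and holidays, is Aug 4, 2026.
Since Aug 4, 2026 is a Tuesday and not a holiday, the date is unchanged.
The final due date is Aug 4, 2026.

Aug 4, 2026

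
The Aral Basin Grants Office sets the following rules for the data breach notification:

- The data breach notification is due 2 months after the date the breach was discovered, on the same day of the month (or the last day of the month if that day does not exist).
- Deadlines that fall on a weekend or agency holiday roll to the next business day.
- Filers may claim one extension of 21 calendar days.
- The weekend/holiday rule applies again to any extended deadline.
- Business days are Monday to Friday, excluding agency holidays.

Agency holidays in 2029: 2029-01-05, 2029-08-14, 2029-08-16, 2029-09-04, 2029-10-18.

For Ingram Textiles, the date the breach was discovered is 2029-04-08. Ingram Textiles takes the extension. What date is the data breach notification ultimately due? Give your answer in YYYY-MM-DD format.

2029-06-29

2 months after 2029-04-08, on the same day of the month, is 2029-06-08.
Since 2029-06-08 is a Friday and not a holiday, the date is unchanged.
Add the 21 calendar-day extension to 2029-06-08: 2029-06-29.
2029-06-29 is a Friday and not a listed holiday, so it stands.
The final due date is 2029-06-29.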